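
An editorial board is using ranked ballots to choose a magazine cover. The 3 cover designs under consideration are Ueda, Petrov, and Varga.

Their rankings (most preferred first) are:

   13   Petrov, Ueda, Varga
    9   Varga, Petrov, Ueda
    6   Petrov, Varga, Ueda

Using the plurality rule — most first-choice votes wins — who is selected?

Petrov

First-place vote totals:
  Ueda: 0
  Petrov: 19
  Varga: 9
Petrov has the most first-place votes.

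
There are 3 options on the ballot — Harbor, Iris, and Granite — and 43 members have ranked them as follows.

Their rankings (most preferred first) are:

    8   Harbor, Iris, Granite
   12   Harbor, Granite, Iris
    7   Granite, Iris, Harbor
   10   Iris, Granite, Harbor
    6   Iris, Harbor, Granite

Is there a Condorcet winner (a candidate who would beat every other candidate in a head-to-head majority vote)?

Yes

Head-to-head results (43 voters total):
Harbor vs Iris: Iris wins 23–20.
Harbor vs Granite: Harbor wins 26–17.
Iris vs Granite: Iris wins 24–19.
Iris beats each rival — Harbor (23–20), Granite (24–19) — so Iris is the Condorcet winner.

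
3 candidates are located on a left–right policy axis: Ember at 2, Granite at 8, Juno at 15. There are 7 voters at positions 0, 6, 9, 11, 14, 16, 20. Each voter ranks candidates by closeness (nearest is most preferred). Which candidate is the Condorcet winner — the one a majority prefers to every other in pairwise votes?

Granite

With single-peaked preferences on a line, the Condorcet winner is the candidate closest to the median voter.
The median voter (position 11) is closest to Granite at 8.
Check: Granite vs Juno — voters closer to Granite: 4 of 7.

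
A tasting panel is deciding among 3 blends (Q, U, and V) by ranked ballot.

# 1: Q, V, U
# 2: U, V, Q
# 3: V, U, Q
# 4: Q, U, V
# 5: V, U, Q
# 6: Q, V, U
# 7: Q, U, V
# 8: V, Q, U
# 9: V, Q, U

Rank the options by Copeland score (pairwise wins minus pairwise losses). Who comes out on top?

V

Pairwise results:
  Q vs U: Q wins 6–3.
  Q vs V: V wins 5–4.
  U vs V: V wins 6–3.
Copeland scores (wins − losses):
  Q: 1 − 1 = 0
  U: 0 − 2 = -2
  V: 2 − 0 = 2
V has the best Copeland score.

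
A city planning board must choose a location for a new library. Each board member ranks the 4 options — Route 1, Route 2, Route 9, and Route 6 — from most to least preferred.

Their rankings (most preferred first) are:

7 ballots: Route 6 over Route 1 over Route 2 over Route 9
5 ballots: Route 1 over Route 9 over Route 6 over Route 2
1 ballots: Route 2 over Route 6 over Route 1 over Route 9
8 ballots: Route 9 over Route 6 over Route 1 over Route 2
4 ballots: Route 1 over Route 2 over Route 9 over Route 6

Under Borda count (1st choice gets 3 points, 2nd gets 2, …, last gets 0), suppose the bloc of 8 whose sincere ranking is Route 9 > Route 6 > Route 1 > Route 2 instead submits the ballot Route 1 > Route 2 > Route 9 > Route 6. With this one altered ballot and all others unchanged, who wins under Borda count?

Route 1

Borda totals with the altered ballot: Route 1 66, Route 2 34, Route 9 22, Route 6 28.
The winner is unchanged: still Route 1.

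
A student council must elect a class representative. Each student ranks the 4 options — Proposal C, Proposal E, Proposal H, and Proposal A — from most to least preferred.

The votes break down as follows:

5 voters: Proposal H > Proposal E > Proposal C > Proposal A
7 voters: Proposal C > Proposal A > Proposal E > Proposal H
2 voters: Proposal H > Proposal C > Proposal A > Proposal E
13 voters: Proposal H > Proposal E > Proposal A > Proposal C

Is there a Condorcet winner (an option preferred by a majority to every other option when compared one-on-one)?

Head-to-head results (27 voters total):
Proposal C vs Proposal E: Proposal E wins 18–9.
Proposal C vs Proposal H: Proposal H wins 20–7.
Proposal C vs Proposal A: Proposal C wins 14–13.
Proposal E vs Proposal H: Proposal H wins 20–7.
Proposal E vs Proposal A: Proposal E wins 18–9.
Proposal H vs Proposal A: Proposal H wins 20–7.
Proposal H beats each rival — Proposal C (20–7), Proposal E (20–7), Proposal A (20–7) — so Proposal H is the Condorcet winner.

Yes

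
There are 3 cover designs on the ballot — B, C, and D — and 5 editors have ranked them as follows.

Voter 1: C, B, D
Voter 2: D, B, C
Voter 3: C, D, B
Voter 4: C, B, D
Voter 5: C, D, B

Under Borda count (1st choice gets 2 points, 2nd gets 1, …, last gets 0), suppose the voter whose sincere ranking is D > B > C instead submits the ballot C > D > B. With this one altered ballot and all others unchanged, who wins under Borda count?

Borda totals with the altered ballot: B 2, C 10, D 3.
The winner is unchanged: still C.

C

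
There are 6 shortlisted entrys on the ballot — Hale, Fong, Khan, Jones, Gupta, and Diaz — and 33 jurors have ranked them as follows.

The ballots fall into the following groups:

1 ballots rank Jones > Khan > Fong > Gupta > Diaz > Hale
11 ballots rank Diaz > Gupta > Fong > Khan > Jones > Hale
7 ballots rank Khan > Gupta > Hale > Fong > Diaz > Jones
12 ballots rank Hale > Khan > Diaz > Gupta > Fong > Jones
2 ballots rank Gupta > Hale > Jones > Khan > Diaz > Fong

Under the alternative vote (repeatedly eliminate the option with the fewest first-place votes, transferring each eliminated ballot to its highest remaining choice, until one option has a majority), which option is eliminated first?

Fong

Round 1: Hale 12, Diaz 11, Khan 7, Gupta 2, Jones 1, Fong 0. Fong has the fewest and is eliminated.
Round 2: Hale 12, Diaz 11, Khan 7, Gupta 2, Jones 1. Jones has the fewest and is eliminated.
Round 3: Hale 12, Diaz 11, Khan 8, Gupta 2. Gupta has the fewest and is eliminated.
Round 4: Hale 14, Diaz 11, Khan 8. Khan has the fewest and is eliminated.
Round 5: Hale 21, Diaz 12. Hale has a majority.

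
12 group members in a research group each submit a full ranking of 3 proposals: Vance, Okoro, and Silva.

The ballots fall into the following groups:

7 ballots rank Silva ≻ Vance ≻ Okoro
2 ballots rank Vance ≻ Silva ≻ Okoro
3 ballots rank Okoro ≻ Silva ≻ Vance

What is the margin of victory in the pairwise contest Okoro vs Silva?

Ballots ranking Okoro above Silva: 3.
Ballots ranking Silva above Okoro: 7+2 = 9.
Silva wins 9–3, a margin of 6.

6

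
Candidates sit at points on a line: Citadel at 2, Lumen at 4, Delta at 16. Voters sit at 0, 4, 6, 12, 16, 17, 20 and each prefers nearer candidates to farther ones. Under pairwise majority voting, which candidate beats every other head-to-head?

With single-peaked preferences on a line, the Condorcet winner is the candidate closest to the median voter.
The median voter (position 12) is closest to Delta at 16.
Check: Delta vs Citadel — voters closer to Delta: 4 of 7.

Delta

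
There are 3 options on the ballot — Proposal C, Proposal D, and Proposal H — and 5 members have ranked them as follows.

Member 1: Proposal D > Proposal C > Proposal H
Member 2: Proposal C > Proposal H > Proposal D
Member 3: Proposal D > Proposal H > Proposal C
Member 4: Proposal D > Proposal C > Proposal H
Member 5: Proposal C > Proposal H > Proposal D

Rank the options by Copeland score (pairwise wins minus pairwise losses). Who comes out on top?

Proposal D

Pairwise results:
  Proposal C vs Proposal D: Proposal D wins 3–2.
  Proposal C vs Proposal H: Proposal C wins 4–1.
  Proposal D vs Proposal H: Proposal D wins 3–2.
Copeland scores (wins − losses):
  Proposal C: 1 − 1 = 0
  Proposal D: 2 − 0 = 2
  Proposal H: 0 − 2 = -2
Proposal D has the best Copeland score.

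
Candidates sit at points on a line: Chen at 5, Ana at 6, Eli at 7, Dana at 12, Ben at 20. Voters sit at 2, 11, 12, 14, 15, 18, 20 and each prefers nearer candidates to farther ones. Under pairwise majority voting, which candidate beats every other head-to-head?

Dana

With single-peaked preferences on a line, the Condorcet winner is the candidate closest to the median voter.
The median voter (position 14) is closest to Dana at 12.
Check: Dana vs Ana — voters closer to Dana: 6 of 7.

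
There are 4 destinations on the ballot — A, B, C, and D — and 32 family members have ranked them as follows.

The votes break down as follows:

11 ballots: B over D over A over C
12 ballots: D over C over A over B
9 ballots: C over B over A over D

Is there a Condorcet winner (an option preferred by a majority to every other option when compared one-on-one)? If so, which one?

No Condorcet winner

Head-to-head results (32 voters total):
A vs B: B wins 20–12.
A vs C: C wins 21–11.
A vs D: D wins 23–9.
B vs C: C wins 21–11.
B vs D: B wins 20–12.
C vs D: D wins 23–9.
No candidate beats all others: B beats D beats C beats B, a majority cycle.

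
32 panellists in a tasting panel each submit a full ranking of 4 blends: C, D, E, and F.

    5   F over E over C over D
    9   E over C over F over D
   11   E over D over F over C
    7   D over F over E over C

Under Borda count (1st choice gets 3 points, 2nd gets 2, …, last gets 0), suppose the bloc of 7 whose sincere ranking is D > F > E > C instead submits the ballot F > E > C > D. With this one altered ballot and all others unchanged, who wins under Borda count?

E

Borda totals with the altered ballot: C 30, D 22, E 84, F 56.
The winner is unchanged: still E.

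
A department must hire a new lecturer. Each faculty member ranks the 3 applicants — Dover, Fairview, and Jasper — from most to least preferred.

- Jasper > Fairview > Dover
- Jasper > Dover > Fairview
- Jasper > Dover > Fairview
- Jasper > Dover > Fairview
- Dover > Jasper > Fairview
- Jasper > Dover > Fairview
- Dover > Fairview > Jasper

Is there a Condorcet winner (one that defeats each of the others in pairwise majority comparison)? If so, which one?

Head-to-head results (7 voters total):
Dover vs Fairview: Dover wins 6–1.
Dover vs Jasper: Jasper wins 5–2.
Fairview vs Jasper: Jasper wins 6–1.
Jasper beats each rival — Dover (5–2), Fairview (6–1) — so Jasper is the Condorcet winner.

Jasper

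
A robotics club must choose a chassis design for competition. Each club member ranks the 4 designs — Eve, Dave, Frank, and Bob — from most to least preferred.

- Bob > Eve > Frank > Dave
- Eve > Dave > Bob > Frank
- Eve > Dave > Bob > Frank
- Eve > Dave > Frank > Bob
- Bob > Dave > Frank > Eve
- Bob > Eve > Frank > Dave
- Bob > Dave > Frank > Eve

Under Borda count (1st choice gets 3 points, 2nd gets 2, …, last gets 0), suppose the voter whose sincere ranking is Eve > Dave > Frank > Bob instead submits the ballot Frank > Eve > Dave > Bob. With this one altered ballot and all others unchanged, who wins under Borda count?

Bob

Borda totals with the altered ballot: Eve 12, Dave 9, Frank 7, Bob 14.
The winner is unchanged: still Bob.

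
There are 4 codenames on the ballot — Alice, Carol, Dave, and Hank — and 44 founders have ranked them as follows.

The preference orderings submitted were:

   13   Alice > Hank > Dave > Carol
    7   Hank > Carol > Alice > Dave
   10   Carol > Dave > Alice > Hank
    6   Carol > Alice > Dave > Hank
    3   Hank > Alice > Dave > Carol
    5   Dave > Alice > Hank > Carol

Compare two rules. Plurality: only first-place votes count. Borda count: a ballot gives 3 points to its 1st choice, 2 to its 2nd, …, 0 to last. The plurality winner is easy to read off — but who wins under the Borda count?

Plurality first-place counts: Alice 13, Carol 16, Dave 5, Hank 10 → Carol.
Borda totals: Alice 84, Carol 62, Dave 57, Hank 61 → Alice.

Alice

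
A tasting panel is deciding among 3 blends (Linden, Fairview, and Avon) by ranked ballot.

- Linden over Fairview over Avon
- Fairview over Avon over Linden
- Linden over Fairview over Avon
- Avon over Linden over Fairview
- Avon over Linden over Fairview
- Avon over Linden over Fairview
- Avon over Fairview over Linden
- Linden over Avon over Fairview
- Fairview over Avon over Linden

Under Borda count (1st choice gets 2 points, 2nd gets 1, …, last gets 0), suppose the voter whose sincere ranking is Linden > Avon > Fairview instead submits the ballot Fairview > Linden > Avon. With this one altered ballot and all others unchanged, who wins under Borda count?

Avon

Borda totals with the altered ballot: Linden 8, Fairview 9, Avon 10.
The winner is unchanged: still Avon.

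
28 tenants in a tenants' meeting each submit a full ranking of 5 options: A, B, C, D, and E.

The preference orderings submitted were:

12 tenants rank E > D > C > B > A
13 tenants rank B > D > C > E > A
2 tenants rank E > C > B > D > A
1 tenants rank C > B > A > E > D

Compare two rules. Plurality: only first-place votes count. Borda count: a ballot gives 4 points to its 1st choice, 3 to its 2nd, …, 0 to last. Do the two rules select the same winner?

Plurality first-place counts: A 0, B 13, C 1, D 0, E 14 → E.
Borda totals: A 2, B 71, C 60, D 77, E 70 → D.
The two rules disagree: plurality picks E, Borda picks D.

No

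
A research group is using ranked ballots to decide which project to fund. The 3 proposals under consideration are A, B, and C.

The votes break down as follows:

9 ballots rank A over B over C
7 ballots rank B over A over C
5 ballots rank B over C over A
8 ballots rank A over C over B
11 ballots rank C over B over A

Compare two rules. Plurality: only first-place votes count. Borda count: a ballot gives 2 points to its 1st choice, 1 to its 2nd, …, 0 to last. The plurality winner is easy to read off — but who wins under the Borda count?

Plurality first-place counts: A 17, B 12, C 11 → A.
Borda totals: A 41, B 44, C 35 → B.

B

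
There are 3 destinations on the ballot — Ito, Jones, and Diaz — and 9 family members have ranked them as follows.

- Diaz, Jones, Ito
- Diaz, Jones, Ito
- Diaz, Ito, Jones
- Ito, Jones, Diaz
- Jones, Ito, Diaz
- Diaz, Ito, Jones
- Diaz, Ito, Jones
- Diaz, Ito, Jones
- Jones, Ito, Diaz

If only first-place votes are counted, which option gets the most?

First-place vote totals:
  Ito: 1
  Jones: 2
  Diaz: 6
Diaz has the most first-place votes.

Diaz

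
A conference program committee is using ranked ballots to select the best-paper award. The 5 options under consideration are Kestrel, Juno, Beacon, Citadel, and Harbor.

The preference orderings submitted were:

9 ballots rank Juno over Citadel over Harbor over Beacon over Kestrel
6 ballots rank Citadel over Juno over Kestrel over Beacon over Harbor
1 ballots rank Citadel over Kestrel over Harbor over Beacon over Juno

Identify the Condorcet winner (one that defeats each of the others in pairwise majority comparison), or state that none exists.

Head-to-head results (16 voters total):
Kestrel vs Juno: Juno wins 15–1.
Kestrel vs Beacon: Beacon wins 9–7.
Kestrel vs Citadel: Citadel wins 16–0.
Kestrel vs Harbor: Harbor wins 9–7.
Juno vs Beacon: Juno wins 15–1.
Juno vs Citadel: Juno wins 9–7.
Juno vs Harbor: Juno wins 15–1.
Beacon vs Citadel: Citadel wins 16–0.
Beacon vs Harbor: Harbor wins 10–6.
Citadel vs Harbor: Citadel wins 16–0.
Juno beats each rival — Kestrel (15–1), Beacon (15–1), Citadel (9–7), Harbor (15–1) — so Juno is the Condorcet winner.

Juno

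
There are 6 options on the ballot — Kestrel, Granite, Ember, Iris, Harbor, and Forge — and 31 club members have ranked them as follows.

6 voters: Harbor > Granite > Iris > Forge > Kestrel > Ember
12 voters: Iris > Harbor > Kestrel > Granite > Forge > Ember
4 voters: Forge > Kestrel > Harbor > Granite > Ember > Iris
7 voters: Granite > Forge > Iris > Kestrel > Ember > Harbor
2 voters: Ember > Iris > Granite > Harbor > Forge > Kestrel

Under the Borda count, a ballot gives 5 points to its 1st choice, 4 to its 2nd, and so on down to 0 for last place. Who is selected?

Borda scores:
  Kestrel: 6·1 + 12·3 + 4·4 + 7·2 + 2·0 = 72
  Granite: 6·4 + 12·2 + 4·2 + 7·5 + 2·3 = 97
  Ember: 6·0 + 12·0 + 4·1 + 7·1 + 2·5 = 21
  Iris: 6·3 + 12·5 + 4·0 + 7·3 + 2·4 = 107
  Harbor: 6·5 + 12·4 + 4·3 + 7·0 + 2·2 = 94
  Forge: 6·2 + 12·1 + 4·5 + 7·4 + 2·1 = 74
Iris has the highest total.

Iris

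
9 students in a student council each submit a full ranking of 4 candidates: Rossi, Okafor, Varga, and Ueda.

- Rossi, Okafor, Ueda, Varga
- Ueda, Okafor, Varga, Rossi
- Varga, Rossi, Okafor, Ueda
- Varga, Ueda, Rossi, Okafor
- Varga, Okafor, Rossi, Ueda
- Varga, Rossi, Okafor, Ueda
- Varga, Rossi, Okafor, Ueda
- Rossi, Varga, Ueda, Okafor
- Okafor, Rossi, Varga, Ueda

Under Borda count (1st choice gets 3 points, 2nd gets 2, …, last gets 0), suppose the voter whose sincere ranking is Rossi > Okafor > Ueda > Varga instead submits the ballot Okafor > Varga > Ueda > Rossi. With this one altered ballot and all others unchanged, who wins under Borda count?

Varga

Borda totals with the altered ballot: Rossi 13, Okafor 13, Varga 21, Ueda 7.
The winner is unchanged: still Varga.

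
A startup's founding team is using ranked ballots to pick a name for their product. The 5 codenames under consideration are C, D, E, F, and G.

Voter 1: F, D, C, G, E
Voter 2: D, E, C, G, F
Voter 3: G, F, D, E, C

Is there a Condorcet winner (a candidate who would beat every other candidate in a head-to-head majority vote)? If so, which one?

None — there is no Condorcet winner

Head-to-head results (3 voters total):
C vs D: D wins 3–0.
C vs E: E wins 2–1.
C vs F: F wins 2–1.
C vs G: C wins 2–1.
D vs E: D wins 3–0.
D vs F: F wins 2–1.
D vs G: D wins 2–1.
E vs F: F wins 2–1.
E vs G: G wins 2–1.
F vs G: G wins 2–1.
No candidate beats all others: C beats G beats E beats C, a majority cycle.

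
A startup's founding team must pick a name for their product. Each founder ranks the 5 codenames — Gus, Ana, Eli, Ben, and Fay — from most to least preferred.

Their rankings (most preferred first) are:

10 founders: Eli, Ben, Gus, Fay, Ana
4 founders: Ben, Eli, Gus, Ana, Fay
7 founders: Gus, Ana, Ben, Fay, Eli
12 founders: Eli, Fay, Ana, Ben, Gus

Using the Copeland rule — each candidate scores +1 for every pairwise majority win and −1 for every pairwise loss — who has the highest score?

Pairwise results:
  Gus vs Ana: Gus wins 21–12.
  Gus vs Eli: Eli wins 26–7.
  Gus vs Ben: Ben wins 26–7.
  Gus vs Fay: Gus wins 21–12.
  Ana vs Eli: Eli wins 26–7.
  Ana vs Ben: Ana wins 19–14.
  Ana vs Fay: Fay wins 22–11.
  Eli vs Ben: Eli wins 22–11.
  Eli vs Fay: Eli wins 26–7.
  Ben vs Fay: Ben wins 21–12.
Copeland scores (wins − losses):
  Gus: 2 − 2 = 0
  Ana: 1 − 3 = -2
  Eli: 4 − 0 = 4
  Ben: 2 − 2 = 0
  Fay: 1 − 3 = -2
Eli has the best Copeland score.

Eli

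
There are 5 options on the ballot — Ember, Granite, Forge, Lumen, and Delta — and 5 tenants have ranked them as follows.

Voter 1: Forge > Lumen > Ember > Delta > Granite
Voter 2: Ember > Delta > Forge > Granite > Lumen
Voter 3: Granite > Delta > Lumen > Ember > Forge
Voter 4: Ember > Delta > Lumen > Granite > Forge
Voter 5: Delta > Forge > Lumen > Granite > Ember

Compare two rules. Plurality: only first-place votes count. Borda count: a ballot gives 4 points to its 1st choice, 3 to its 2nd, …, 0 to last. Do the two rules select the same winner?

No

Plurality first-place counts: Ember 2, Granite 1, Forge 1, Lumen 0, Delta 1 → Ember.
Borda totals: Ember 11, Granite 7, Forge 9, Lumen 9, Delta 14 → Delta.
The two rules disagree: plurality picks Ember, Borda picks Delta.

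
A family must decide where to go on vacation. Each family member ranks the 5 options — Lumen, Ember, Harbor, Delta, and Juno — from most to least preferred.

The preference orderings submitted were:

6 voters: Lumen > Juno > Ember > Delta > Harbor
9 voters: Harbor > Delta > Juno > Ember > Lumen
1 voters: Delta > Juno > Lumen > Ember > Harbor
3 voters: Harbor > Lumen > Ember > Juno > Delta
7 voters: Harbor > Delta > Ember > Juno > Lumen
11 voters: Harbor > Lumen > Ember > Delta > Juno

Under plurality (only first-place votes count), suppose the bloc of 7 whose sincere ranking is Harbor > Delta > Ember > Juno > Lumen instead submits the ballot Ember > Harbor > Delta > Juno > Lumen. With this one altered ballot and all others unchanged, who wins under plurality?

Harbor

First-place totals with the altered ballot: Lumen 6, Ember 7, Harbor 23, Delta 1, Juno 0.
The winner is unchanged: still Harbor.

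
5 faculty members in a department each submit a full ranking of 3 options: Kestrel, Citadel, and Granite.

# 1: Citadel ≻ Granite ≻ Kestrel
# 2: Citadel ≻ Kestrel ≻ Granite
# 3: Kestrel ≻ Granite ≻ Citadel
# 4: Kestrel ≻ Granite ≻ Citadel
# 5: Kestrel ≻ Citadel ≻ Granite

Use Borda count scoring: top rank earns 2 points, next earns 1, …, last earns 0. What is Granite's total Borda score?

Borda scores:
  Kestrel: 0 + 1 + 2 + 2 + 2 = 7
  Citadel: 2 + 2 + 0 + 0 + 1 = 5
  Granite: 1 + 0 + 1 + 1 + 0 = 3

3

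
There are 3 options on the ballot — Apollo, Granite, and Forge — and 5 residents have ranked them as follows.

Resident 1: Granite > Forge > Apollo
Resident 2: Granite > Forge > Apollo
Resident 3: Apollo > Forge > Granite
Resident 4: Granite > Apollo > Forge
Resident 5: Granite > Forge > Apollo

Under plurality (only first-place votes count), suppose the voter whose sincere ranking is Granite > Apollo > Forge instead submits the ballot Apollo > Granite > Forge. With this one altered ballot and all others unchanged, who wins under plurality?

Granite

First-place totals with the altered ballot: Apollo 2, Granite 3, Forge 0.
The winner is unchanged: still Granite.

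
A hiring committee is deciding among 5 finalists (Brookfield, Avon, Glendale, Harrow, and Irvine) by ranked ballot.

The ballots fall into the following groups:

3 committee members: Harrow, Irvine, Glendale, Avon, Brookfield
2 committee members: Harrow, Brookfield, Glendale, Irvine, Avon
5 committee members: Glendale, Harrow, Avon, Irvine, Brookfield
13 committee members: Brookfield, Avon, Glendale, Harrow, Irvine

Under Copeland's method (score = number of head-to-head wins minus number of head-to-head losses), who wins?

Pairwise results:
  Brookfield vs Avon: Brookfield wins 15–8.
  Brookfield vs Glendale: Brookfield wins 15–8.
  Brookfield vs Harrow: Brookfield wins 13–10.
  Brookfield vs Irvine: Brookfield wins 15–8.
  Avon vs Glendale: Avon wins 13–10.
  Avon vs Harrow: Avon wins 13–10.
  Avon vs Irvine: Avon wins 18–5.
  Glendale vs Harrow: Glendale wins 18–5.
  Glendale vs Irvine: Glendale wins 20–3.
  Harrow vs Irvine: Harrow wins 23–0.
Copeland scores (wins − losses):
  Brookfield: 4 − 0 = 4
  Avon: 3 − 1 = 2
  Glendale: 2 − 2 = 0
  Harrow: 1 − 3 = -2
  Irvine: 0 − 4 = -4
Brookfield has the best Copeland score.

Brookfield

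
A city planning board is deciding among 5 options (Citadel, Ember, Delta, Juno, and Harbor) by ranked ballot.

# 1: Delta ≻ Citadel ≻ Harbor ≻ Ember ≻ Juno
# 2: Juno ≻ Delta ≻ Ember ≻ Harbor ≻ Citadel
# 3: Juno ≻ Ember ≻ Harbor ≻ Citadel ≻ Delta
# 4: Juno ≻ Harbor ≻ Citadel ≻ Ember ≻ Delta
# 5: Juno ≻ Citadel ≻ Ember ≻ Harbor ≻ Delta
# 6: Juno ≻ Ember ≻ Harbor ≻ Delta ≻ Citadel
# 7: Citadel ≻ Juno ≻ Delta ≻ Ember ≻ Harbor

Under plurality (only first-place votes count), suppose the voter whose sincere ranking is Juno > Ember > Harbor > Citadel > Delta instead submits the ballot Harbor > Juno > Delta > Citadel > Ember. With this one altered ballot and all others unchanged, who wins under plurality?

Juno

First-place totals with the altered ballot: Citadel 1, Ember 0, Delta 1, Juno 4, Harbor 1.
The winner is unchanged: still Juno.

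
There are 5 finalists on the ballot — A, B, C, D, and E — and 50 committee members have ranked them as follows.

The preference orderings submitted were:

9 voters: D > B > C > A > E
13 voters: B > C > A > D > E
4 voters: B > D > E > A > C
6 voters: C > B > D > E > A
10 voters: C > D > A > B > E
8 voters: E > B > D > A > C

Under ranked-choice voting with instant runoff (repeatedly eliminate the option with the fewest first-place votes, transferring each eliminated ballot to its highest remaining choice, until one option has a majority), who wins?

B

Round 1: B 17, C 16, D 9, E 8, A 0. A has the fewest and is eliminated.
Round 2: B 17, C 16, D 9, E 8. E has the fewest and is eliminated.
Round 3: B 25, C 16, D 9. D has the fewest and is eliminated.
Round 4: B 34, C 16. B has a majority.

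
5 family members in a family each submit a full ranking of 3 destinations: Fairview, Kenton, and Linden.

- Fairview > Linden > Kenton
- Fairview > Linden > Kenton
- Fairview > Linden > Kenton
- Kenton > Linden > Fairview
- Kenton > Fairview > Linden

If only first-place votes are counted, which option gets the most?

Fairview

First-place vote totals:
  Fairview: 3
  Kenton: 2
  Linden: 0
Fairview has the most first-place votes.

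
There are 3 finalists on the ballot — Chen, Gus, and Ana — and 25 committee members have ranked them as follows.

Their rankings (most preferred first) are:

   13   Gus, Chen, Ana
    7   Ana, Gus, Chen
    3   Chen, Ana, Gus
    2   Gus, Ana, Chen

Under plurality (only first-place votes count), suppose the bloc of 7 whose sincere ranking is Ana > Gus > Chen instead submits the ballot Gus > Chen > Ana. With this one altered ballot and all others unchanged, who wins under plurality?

First-place totals with the altered ballot: Chen 3, Gus 22, Ana 0.
The winner is unchanged: still Gus.

Gus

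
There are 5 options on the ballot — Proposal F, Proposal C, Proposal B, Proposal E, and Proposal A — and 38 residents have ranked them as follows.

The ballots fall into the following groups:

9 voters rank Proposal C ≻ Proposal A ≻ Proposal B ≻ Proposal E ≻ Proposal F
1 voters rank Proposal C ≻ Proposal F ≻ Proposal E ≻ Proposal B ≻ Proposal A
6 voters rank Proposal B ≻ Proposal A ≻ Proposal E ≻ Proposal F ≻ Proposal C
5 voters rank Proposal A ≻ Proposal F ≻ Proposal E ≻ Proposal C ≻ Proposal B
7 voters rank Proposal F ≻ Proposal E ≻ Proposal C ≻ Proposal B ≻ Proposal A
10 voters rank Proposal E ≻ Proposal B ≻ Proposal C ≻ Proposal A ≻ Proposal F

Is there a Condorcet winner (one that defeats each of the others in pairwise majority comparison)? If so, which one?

None — there is no Condorcet winner

Head-to-head results (38 voters total):
Proposal F vs Proposal C: Proposal C wins 20–18.
Proposal F vs Proposal B: Proposal B wins 25–13.
Proposal F vs Proposal E: Proposal E wins 25–13.
Proposal F vs Proposal A: Proposal A wins 30–8.
Proposal C vs Proposal B: Proposal C wins 22–16.
Proposal C vs Proposal E: Proposal E wins 28–10.
Proposal C vs Proposal A: Proposal C wins 27–11.
Proposal B vs Proposal E: Proposal E wins 23–15.
Proposal B vs Proposal A: Proposal B wins 24–14.
Proposal E vs Proposal A: Proposal A wins 20–18.
No candidate beats all others: Proposal C beats Proposal A beats Proposal E beats Proposal C, a majority cycle.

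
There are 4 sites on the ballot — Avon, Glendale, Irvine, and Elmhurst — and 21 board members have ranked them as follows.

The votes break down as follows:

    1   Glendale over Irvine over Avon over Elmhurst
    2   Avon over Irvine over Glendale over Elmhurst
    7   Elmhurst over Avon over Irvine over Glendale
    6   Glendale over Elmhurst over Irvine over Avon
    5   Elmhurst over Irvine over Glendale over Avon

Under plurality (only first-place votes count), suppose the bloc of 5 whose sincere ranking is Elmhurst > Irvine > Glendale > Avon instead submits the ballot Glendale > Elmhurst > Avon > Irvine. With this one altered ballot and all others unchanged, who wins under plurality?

Glendale

First-place totals with the altered ballot: Avon 2, Glendale 12, Irvine 0, Elmhurst 7.
The switch changes the winner from Elmhurst to Glendale.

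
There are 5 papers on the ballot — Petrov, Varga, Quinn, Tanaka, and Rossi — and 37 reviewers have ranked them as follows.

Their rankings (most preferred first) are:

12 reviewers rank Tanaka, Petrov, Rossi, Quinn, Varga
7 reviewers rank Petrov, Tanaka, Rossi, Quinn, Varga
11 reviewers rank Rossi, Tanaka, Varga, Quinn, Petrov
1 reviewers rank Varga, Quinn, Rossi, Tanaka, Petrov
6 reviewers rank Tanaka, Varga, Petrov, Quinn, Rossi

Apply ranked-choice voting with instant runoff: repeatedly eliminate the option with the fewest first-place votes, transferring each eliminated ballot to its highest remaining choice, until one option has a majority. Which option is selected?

Round 1: Tanaka 18, Rossi 11, Petrov 7, Varga 1, Quinn 0. Quinn has the fewest and is eliminated.
Round 2: Tanaka 18, Rossi 11, Petrov 7, Varga 1. Varga has the fewest and is eliminated.
Round 3: Tanaka 18, Rossi 12, Petrov 7. Petrov has the fewest and is eliminated.
Round 4: Tanaka 25, Rossi 12. Tanaka has a majority.

Tanaka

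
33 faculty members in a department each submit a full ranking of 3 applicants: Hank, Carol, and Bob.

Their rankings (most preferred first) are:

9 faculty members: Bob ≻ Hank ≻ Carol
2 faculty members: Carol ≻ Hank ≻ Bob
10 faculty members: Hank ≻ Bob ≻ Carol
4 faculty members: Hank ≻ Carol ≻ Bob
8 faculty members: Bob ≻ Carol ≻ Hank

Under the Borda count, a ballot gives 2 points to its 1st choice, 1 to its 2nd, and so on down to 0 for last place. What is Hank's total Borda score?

39

Borda scores:
  Hank: 9·1 + 2·1 + 10·2 + 4·2 + 8·0 = 39
  Carol: 9·0 + 2·2 + 10·0 + 4·1 + 8·1 = 16
  Bob: 9·2 + 2·0 + 10·1 + 4·0 + 8·2 = 44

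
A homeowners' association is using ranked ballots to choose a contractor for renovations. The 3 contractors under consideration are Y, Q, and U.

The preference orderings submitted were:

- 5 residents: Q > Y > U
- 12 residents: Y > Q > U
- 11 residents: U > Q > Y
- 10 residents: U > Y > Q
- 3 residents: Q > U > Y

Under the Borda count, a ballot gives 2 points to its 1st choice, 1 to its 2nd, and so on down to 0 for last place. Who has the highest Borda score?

U

Borda scores:
  Y: 5·1 + 12·2 + 11·0 + 10·1 + 3·0 = 39
  Q: 5·2 + 12·1 + 11·1 + 10·0 + 3·2 = 39
  U: 5·0 + 12·0 + 11·2 + 10·2 + 3·1 = 45
U has the highest total.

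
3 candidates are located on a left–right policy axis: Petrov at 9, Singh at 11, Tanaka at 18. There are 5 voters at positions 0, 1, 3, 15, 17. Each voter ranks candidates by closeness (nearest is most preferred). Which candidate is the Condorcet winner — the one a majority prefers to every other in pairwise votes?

With single-peaked preferences on a line, the Condorcet winner is the candidate closest to the median voter.
The median voter (position 3) is closest to Petrov at 9.
Check: Petrov vs Tanaka — voters closer to Petrov: 3 of 5.

Petrov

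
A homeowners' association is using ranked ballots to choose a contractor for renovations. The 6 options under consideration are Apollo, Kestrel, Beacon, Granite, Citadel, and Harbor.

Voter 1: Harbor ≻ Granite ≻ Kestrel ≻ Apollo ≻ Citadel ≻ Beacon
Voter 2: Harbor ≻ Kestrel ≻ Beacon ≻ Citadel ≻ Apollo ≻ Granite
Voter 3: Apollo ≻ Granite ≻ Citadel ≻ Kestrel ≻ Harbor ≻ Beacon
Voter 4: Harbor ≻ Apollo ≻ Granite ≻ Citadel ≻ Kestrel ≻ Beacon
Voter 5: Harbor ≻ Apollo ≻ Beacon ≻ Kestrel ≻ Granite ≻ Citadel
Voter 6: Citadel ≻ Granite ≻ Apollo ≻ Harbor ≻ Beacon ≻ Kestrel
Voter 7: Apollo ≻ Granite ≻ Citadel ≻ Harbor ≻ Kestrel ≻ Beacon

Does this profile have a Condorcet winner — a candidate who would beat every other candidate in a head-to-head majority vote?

Head-to-head results (7 voters total):
Apollo vs Kestrel: Apollo wins 5–2.
Apollo vs Beacon: Apollo wins 6–1.
Apollo vs Granite: Apollo wins 5–2.
Apollo vs Citadel: Apollo wins 5–2.
Apollo vs Harbor: Harbor wins 4–3.
Kestrel vs Beacon: Kestrel wins 5–2.
Kestrel vs Granite: Granite wins 5–2.
Kestrel vs Citadel: Citadel wins 4–3.
Kestrel vs Harbor: Harbor wins 6–1.
Beacon vs Granite: Granite wins 5–2.
Beacon vs Citadel: Citadel wins 5–2.
Beacon vs Harbor: Harbor wins 7–0.
Granite vs Citadel: Granite wins 5–2.
Granite vs Harbor: Harbor wins 4–3.
Citadel vs Harbor: Harbor wins 4–3.
Harbor beats each rival — Apollo (4–3), Kestrel (6–1), Beacon (7–0), Granite (4–3), Citadel (4–3) — so Harbor is the Condorcet winner.

Yes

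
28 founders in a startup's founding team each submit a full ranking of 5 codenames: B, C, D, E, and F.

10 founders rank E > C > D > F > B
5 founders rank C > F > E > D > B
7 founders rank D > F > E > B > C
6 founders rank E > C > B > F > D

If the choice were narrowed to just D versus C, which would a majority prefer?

Ballots ranking D above C: 7.
Ballots ranking C above D: 10+5+6 = 21.
C wins the head-to-head, 21–7.

C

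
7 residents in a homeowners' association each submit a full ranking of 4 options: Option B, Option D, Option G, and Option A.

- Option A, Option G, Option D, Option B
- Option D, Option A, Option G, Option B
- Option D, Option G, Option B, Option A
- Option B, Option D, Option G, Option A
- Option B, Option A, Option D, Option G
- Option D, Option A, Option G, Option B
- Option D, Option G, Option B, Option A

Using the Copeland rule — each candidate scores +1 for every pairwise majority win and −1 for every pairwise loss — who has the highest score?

Option D

Pairwise results:
  Option B vs Option D: Option D wins 5–2.
  Option B vs Option G: Option G wins 5–2.
  Option B vs Option A: Option B wins 4–3.
  Option D vs Option G: Option D wins 6–1.
  Option D vs Option A: Option D wins 5–2.
  Option G vs Option A: Option A wins 4–3.
Copeland scores (wins − losses):
  Option B: 1 − 2 = -1
  Option D: 3 − 0 = 3
  Option G: 1 − 2 = -1
  Option A: 1 − 2 = -1
Option D has the best Copeland score.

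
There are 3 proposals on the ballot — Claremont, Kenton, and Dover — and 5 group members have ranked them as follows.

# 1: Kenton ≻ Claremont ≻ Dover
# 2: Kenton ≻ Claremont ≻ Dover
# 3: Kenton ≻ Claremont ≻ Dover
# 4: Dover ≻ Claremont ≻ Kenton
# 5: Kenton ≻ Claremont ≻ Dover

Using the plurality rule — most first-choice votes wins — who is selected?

Kenton

First-place vote totals:
  Claremont: 0
  Kenton: 4
  Dover: 1
Kenton has the most first-place votes.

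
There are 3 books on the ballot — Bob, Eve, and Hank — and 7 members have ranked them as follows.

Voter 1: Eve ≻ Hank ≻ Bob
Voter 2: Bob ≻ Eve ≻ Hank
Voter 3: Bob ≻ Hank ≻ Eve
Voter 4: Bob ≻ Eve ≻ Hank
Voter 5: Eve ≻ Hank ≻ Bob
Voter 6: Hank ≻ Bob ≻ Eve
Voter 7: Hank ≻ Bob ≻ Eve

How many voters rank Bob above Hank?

Ballots ranking Bob above Hank: 3.
Ballots ranking Hank above Bob: 4.
So 3 of 7 voters prefer Bob to Hank.

3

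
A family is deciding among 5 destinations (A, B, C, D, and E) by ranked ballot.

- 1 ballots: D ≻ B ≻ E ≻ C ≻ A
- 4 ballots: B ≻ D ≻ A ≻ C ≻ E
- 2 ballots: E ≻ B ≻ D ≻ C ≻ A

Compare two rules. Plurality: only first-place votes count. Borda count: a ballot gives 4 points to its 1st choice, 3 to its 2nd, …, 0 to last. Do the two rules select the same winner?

Plurality first-place counts: A 0, B 4, C 0, D 1, E 2 → B.
Borda totals: A 8, B 25, C 7, D 20, E 10 → B.
The two rules agree on B.

Yes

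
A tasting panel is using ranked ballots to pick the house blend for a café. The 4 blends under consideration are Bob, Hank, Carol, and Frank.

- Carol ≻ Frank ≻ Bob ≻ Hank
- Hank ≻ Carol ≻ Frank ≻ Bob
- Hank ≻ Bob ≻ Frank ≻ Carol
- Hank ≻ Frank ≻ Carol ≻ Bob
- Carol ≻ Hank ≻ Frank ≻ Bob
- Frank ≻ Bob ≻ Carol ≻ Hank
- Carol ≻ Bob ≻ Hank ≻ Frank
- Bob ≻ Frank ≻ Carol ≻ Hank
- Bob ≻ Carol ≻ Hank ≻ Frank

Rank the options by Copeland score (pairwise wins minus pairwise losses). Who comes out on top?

Carol

Pairwise results:
  Bob vs Hank: Bob wins 5–4.
  Bob vs Carol: Carol wins 5–4.
  Bob vs Frank: Frank wins 5–4.
  Hank vs Carol: Carol wins 6–3.
  Hank vs Frank: Hank wins 6–3.
  Carol vs Frank: Carol wins 5–4.
Copeland scores (wins − losses):
  Bob: 1 − 2 = -1
  Hank: 1 − 2 = -1
  Carol: 3 − 0 = 3
  Frank: 1 − 2 = -1
Carol has the best Copeland score.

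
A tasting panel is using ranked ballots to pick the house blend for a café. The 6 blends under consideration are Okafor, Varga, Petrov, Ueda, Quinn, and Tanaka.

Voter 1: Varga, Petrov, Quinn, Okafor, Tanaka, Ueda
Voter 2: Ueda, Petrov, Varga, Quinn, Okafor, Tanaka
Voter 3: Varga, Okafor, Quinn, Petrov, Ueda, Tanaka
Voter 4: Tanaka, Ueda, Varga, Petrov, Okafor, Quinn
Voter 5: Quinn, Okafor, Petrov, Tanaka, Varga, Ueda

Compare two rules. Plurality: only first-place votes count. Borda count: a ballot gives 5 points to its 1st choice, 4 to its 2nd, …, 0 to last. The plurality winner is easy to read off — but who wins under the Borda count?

Plurality first-place counts: Okafor 0, Varga 2, Petrov 0, Ueda 1, Quinn 1, Tanaka 1 → Varga.
Borda totals: Okafor 12, Varga 17, Petrov 15, Ueda 10, Quinn 13, Tanaka 8 → Varga.

Varga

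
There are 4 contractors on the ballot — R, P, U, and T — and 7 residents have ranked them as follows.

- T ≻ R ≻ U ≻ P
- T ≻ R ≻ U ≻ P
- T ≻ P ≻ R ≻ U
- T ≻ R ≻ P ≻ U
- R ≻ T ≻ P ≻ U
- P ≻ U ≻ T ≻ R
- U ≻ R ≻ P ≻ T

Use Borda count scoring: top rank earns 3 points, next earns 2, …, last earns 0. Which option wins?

Borda scores:
  R: 2 + 2 + 1 + 2 + 3 + 0 + 2 = 12
  P: 0 + 0 + 2 + 1 + 1 + 3 + 1 = 8
  U: 1 + 1 + 0 + 0 + 0 + 2 + 3 = 7
  T: 3 + 3 + 3 + 3 + 2 + 1 + 0 = 15
T has the highest total.

T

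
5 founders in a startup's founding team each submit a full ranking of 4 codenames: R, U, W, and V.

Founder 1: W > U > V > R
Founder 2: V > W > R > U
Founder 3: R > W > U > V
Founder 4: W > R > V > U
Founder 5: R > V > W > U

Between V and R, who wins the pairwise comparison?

R

Ballots ranking V above R: 2.
Ballots ranking R above V: 3.
R wins the head-to-head, 3–2.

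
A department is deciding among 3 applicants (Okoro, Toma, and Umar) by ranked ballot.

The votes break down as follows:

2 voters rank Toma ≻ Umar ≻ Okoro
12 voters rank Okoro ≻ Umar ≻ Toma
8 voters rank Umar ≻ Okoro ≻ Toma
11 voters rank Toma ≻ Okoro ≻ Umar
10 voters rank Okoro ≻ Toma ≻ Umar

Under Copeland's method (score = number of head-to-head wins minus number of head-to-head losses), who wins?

Okoro

Pairwise results:
  Okoro vs Toma: Okoro wins 30–13.
  Okoro vs Umar: Okoro wins 33–10.
  Toma vs Umar: Toma wins 23–20.
Copeland scores (wins − losses):
  Okoro: 2 − 0 = 2
  Toma: 1 − 1 = 0
  Umar: 0 − 2 = -2
Okoro has the best Copeland score.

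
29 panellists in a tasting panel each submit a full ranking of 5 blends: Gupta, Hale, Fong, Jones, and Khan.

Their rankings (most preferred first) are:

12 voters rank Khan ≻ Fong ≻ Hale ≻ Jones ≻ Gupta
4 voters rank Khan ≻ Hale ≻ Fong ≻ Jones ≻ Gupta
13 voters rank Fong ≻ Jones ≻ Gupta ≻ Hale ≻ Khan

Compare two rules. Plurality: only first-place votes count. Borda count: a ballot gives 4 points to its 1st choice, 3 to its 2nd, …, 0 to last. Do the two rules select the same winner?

No

Plurality first-place counts: Gupta 0, Hale 0, Fong 13, Jones 0, Khan 16 → Khan.
Borda totals: Gupta 26, Hale 49, Fong 96, Jones 55, Khan 64 → Fong.
The two rules disagree: plurality picks Khan, Borda picks Fong.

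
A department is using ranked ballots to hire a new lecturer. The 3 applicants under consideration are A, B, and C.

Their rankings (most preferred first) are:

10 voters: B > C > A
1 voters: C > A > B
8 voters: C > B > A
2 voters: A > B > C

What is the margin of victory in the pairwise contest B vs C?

Ballots ranking B above C: 10+2 = 12.
Ballots ranking C above B: 1+8 = 9.
B wins 12–9, a margin of 3.

3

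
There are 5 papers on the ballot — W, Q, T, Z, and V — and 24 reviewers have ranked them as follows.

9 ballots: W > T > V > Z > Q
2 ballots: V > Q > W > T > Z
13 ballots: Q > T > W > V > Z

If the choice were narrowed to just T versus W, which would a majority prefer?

Ballots ranking T above W: 13.
Ballots ranking W above T: 9+2 = 11.
T wins the head-to-head, 13–11.

T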